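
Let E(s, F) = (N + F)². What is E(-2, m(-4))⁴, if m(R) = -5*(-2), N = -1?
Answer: 43046721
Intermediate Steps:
m(R) = 10
E(s, F) = (-1 + F)²
E(-2, m(-4))⁴ = ((-1 + 10)²)⁴ = (9²)⁴ = 81⁴ = 43046721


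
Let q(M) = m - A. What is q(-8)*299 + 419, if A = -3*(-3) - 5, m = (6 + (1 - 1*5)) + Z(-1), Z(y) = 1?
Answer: 120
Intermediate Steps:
m = 3 (m = (6 + (1 - 1*5)) + 1 = (6 + (1 - 5)) + 1 = (6 - 4) + 1 = 2 + 1 = 3)
A = 4 (A = 9 - 5 = 4)
q(M) = -1 (q(M) = 3 - 1*4 = 3 - 4 = -1)
q(-8)*299 + 419 = -1*299 + 419 = -299 + 419 = 120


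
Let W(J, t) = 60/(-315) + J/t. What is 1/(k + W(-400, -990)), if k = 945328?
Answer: 693/655112452 ≈ 1.0578e-6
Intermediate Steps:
W(J, t) = -4/21 + J/t (W(J, t) = 60*(-1/315) + J/t = -4/21 + J/t)
1/(k + W(-400, -990)) = 1/(945328 + (-4/21 - 400/(-990))) = 1/(945328 + (-4/21 - 400*(-1/990))) = 1/(945328 + (-4/21 + 40/99)) = 1/(945328 + 148/693) = 1/(655112452/693) = 693/655112452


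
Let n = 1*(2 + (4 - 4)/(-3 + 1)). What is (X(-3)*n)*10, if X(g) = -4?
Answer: -80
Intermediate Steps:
n = 2 (n = 1*(2 + 0/(-2)) = 1*(2 + 0*(-½)) = 1*(2 + 0) = 1*2 = 2)
(X(-3)*n)*10 = -4*2*10 = -8*10 = -80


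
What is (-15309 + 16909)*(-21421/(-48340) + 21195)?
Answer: 81967017680/2417 ≈ 3.3913e+7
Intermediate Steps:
(-15309 + 16909)*(-21421/(-48340) + 21195) = 1600*(-21421*(-1/48340) + 21195) = 1600*(21421/48340 + 21195) = 1600*(1024587721/48340) = 81967017680/2417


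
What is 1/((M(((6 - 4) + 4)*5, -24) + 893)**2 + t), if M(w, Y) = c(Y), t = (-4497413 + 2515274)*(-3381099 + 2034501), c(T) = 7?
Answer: 1/2669145223122 ≈ 3.7465e-13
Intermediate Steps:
t = 2669144413122 (t = -1982139*(-1346598) = 2669144413122)
M(w, Y) = 7
1/((M(((6 - 4) + 4)*5, -24) + 893)**2 + t) = 1/((7 + 893)**2 + 2669144413122) = 1/(900**2 + 2669144413122) = 1/(810000 + 2669144413122) = 1/2669145223122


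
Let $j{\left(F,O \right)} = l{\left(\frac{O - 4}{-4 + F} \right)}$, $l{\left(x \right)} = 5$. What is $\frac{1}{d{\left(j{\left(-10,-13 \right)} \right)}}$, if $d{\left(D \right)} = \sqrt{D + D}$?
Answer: $\frac{\sqrt{10}}{10} \approx 0.31623$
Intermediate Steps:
$j{\left(F,O \right)} = 5$
$d{\left(D \right)} = \sqrt{2} \sqrt{D}$ ($d{\left(D \right)} = \sqrt{2 D} = \sqrt{2} \sqrt{D}$)
$\frac{1}{d{\left(j{\left(-10,-13 \right)} \right)}} = \frac{1}{\sqrt{2} \sqrt{5}} = \frac{1}{\sqrt{10}} = \frac{\sqrt{10}}{10}$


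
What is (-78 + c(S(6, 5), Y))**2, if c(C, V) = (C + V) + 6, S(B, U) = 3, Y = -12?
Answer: 6561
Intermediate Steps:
c(C, V) = 6 + C + V
(-78 + c(S(6, 5), Y))**2 = (-78 + (6 + 3 - 12))**2 = (-78 - 3)**2 = (-81)**2 = 6561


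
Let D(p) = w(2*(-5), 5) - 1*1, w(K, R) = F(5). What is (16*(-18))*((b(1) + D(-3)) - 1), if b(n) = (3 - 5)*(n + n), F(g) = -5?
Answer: 3168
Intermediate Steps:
w(K, R) = -5
b(n) = -4*n
D(p) = -6 (D(p) = -5 - 1*1 = -5 - 1 = -6)
(16*(-18))*((b(1) + D(-3)) - 1) = (16*(-18))*((-4*1 - 6) - 1) = -288*((-4 - 6) - 1) = -288*(-10 - 1) = -288*(-11) = 3168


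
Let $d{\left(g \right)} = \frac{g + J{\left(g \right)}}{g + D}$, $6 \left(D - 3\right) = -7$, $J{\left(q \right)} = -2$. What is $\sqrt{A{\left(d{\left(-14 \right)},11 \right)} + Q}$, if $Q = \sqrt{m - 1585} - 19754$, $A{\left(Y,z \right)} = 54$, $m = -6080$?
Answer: $\sqrt{-19700 + i \sqrt{7665}} \approx 0.3119 + 140.36 i$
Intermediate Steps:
$D = \frac{11}{6}$ ($D = 3 + \frac{1}{6} \left(-7\right) = 3 - \frac{7}{6} = \frac{11}{6} \approx 1.8333$)
$d{\left(g \right)} = \frac{-2 + g}{\frac{11}{6} + g}$ ($d{\left(g \right)} = \frac{g - 2}{g + \frac{11}{6}} = \frac{-2 + g}{\frac{11}{6} + g}$)
$Q = -19754 + i \sqrt{7665}$ ($Q = \sqrt{-6080 - 1585} - 19754 = \sqrt{-7665} - 19754 = i \sqrt{7665} - 19754 = -19754 + i \sqrt{7665} \approx -19754.0 + 87.55 i$)
$\sqrt{A{\left(d{\left(-14 \right)},11 \right)} + Q} = \sqrt{54 - \left(19754 - i \sqrt{7665}\right)} = \sqrt{-19700 + i \sqrt{7665}}$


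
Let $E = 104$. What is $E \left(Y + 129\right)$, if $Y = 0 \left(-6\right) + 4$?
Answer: $13832$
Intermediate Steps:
$Y = 4$ ($Y = 0 + 4 = 4$)
$E \left(Y + 129\right) = 104 \left(4 + 129\right) = 104 \cdot 133 = 13832$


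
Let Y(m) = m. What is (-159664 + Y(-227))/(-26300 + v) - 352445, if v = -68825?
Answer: -33526170734/95125 ≈ -3.5244e+5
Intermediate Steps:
(-159664 + Y(-227))/(-26300 + v) - 352445 = (-159664 - 227)/(-26300 - 68825) - 352445 = -159891/(-95125) - 352445 = -159891*(-1/95125) - 352445 = 159891/95125 - 352445 = -33526170734/95125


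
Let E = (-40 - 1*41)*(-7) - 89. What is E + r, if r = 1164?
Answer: 1642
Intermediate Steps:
E = 478 (E = (-40 - 41)*(-7) - 89 = -81*(-7) - 89 = 567 - 89 = 478)
E + r = 478 + 1164 = 1642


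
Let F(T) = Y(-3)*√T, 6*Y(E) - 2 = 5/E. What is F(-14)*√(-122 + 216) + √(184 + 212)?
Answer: 6*√11 + I*√329/9 ≈ 19.9 + 2.0154*I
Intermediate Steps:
Y(E) = ⅓ + 5/(6*E) (Y(E) = ⅓ + (5/E)/6 = ⅓ + 5/(6*E))
F(T) = √T/18 (F(T) = ((⅙)*(5 + 2*(-3))/(-3))*√T = ((⅙)*(-⅓)*(5 - 6))*√T = ((⅙)*(-⅓)*(-1))*√T = √T/18)
F(-14)*√(-122 + 216) + √(184 + 212) = (√(-14)/18)*√(-122 + 216) + √(184 + 212) = ((I*√14)/18)*√94 + √396 = (I*√14/18)*√94 + 6*√11 = I*√329/9 + 6*√11 = 6*√11 + I*√329/9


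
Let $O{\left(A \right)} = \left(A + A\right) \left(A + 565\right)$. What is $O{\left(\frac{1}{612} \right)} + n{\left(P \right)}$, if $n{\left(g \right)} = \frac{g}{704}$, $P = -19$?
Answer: $\frac{29983957}{16479936} \approx 1.8194$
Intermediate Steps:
$O{\left(A \right)} = 2 A \left(565 + A\right)$
$n{\left(g \right)} = \frac{g}{704}$ ($n{\left(g \right)} = g \frac{1}{704} = \frac{g}{704}$)
$O{\left(\frac{1}{612} \right)} + n{\left(P \right)} = \frac{2 \left(565 + \frac{1}{612}\right)}{612} + \frac{1}{704} \left(-19\right) = 2 \cdot \frac{1}{612} \left(565 + \frac{1}{612}\right) - \frac{19}{704} = 2 \cdot \frac{1}{612} \cdot \frac{345781}{612} - \frac{19}{704} = \frac{345781}{187272} - \frac{19}{704} = \frac{29983957}{16479936}$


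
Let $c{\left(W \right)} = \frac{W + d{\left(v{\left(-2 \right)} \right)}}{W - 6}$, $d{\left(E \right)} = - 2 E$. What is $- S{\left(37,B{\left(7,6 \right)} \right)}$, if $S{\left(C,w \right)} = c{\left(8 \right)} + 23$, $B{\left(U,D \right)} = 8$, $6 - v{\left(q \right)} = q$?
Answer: $-19$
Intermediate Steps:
$v{\left(q \right)} = 6 - q$
$c{\left(W \right)} = \frac{-16 + W}{-6 + W}$ ($c{\left(W \right)} = \frac{W - 2 \left(6 - -2\right)}{W - 6} = \frac{W - 2 \left(6 + 2\right)}{-6 + W} = \frac{W - 16}{-6 + W} = \frac{-16 + W}{-6 + W}$)
$S{\left(C,w \right)} = 19$ ($S{\left(C,w \right)} = \frac{-16 + 8}{-6 + 8} + 23 = \frac{1}{2} \left(-8\right) + 23 = -4 + 23 = 19$)
$- S{\left(37,B{\left(7,6 \right)} \right)} = \left(-1\right) 19 = -19$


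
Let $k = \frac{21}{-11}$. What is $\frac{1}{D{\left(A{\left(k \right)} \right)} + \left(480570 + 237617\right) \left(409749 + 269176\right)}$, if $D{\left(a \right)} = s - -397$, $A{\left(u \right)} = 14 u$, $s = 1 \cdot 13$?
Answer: $\frac{1}{487595109385} \approx 2.0509 \cdot 10^{-12}$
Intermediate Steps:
$s = 13$
$k = - \frac{21}{11}$ ($k = 21 \left(- \frac{1}{11}\right) = - \frac{21}{11} \approx -1.9091$)
$D{\left(a \right)} = 410$ ($D{\left(a \right)} = 13 - -397 = 13 + 397 = 410$)
$\frac{1}{D{\left(A{\left(k \right)} \right)} + \left(480570 + 237617\right) \left(409749 + 269176\right)} = \frac{1}{410 + \left(480570 + 237617\right) \left(409749 + 269176\right)} = \frac{1}{410 + 718187 \cdot 678925} = \frac{1}{410 + 487595108975} = \frac{1}{487595109385}$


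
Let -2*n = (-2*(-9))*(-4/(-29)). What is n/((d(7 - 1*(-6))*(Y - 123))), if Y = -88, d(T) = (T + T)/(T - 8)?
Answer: 90/79547 ≈ 0.0011314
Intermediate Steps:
d(T) = 2*T/(-8 + T) (d(T) = (2*T)/(-8 + T) = 2*T/(-8 + T))
n = -36/29 (n = -(-2*(-9))*(-4/(-29))/2 = -9*(-4*(-1/29)) = -9*4/29 = -½*72/29 = -36/29 ≈ -1.2414)
n/((d(7 - 1*(-6))*(Y - 123))) = -36*(-8 + (7 - 1*(-6)))/(2*(-88 - 123)*(7 - 1*(-6)))/29 = -36*(-(-8 + (7 + 6))/(422*(7 + 6)))/29 = -36/(29*((2*13/(-8 + 13))*(-211))) = -36/(29*((2*13/5)*(-211))) = -36/(29*((2*13*(⅕))*(-211))) = -36/(29*((26/5)*(-211))) = -36/(29*(-5486/5)) = -36/29*(-5/5486) = 90/79547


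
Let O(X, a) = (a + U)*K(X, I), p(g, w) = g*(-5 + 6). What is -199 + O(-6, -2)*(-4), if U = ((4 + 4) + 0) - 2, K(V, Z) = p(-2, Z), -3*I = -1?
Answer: -167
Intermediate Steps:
I = ⅓ (I = -⅓*(-1) = ⅓ ≈ 0.33333)
p(g, w) = g (p(g, w) = g*1 = g)
K(V, Z) = -2
U = 6 (U = (8 + 0) - 2 = 8 - 2 = 6)
O(X, a) = -12 - 2*a (O(X, a) = (a + 6)*(-2) = (6 + a)*(-2) = -12 - 2*a)
-199 + O(-6, -2)*(-4) = -199 + (-12 - 2*(-2))*(-4) = -199 + (-12 + 4)*(-4) = -199 - 8*(-4) = -199 + 32 = -167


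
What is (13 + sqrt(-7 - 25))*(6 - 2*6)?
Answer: -78 - 24*I*sqrt(2) ≈ -78.0 - 33.941*I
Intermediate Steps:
(13 + sqrt(-7 - 25))*(6 - 2*6) = (13 + sqrt(-32))*(6 - 12) = (13 + 4*I*sqrt(2))*(-6) = -78 - 24*I*sqrt(2)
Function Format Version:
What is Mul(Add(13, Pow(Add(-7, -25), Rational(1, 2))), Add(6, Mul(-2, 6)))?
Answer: Add(-78, Mul(-24, I, Pow(2, Rational(1, 2)))) ≈ Add(-78.000, Mul(-33.941, I))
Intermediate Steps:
Mul(Add(13, Pow(Add(-7, -25), Rational(1, 2))), Add(6, Mul(-2, 6))) = Mul(Add(13, Pow(-32, Rational(1, 2))), Add(6, -12)) = Mul(Add(13, Mul(4, I, Pow(2, Rational(1, 2)))), -6) = Add(-78, Mul(-24, I, Pow(2, Rational(1, 2))))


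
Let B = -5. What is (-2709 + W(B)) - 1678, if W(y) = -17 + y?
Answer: -4409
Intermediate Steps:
(-2709 + W(B)) - 1678 = (-2709 + (-17 - 5)) - 1678 = (-2709 - 22) - 1678 = -2731 - 1678 = -4409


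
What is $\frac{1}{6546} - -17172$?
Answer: $\frac{112407913}{6546} \approx 17172.0$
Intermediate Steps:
$\frac{1}{6546} - -17172 = \frac{1}{6546} + 17172 = \frac{112407913}{6546}$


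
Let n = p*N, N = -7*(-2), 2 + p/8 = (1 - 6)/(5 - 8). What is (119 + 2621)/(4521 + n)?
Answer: 8220/13451 ≈ 0.61111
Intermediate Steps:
p = -8/3 (p = -16 + 8*((1 - 6)/(5 - 8)) = -16 + 8*(-5/(-3)) = -16 + 8*(-5*(-⅓)) = -16 + 8*(5/3) = -16 + 40/3 = -8/3 ≈ -2.6667)
N = 14
n = -112/3 (n = -8/3*14 = -112/3 ≈ -37.333)
(119 + 2621)/(4521 + n) = (119 + 2621)/(4521 - 112/3) = 2740/(13451/3) = 2740*(3/13451) = 8220/13451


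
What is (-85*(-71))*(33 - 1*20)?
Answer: 78455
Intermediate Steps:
(-85*(-71))*(33 - 1*20) = 6035*(33 - 20) = 6035*13 = 78455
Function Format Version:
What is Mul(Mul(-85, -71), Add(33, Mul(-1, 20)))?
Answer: 78455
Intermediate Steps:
Mul(Mul(-85, -71), Add(33, Mul(-1, 20))) = Mul(6035, Add(33, -20)) = Mul(6035, 13) = 78455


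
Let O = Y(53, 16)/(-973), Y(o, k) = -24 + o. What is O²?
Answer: 841/946729 ≈ 0.00088832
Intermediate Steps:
O = -29/973 (O = (-24 + 53)/(-973) = 29*(-1/973) = -29/973 ≈ -0.029805)
O² = (-29/973)² = 841/946729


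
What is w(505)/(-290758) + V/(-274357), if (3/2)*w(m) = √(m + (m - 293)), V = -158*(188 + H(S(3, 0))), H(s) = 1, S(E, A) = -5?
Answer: 29862/274357 - √717/436137 ≈ 0.10878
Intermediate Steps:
V = -29862 (V = -158*(188 + 1) = -158*189 = -29862)
w(m) = 2*√(-293 + 2*m)/3 (w(m) = 2*√(m + (m - 293))/3 = 2*√(m + (-293 + m))/3 = 2*√(-293 + 2*m)/3)
w(505)/(-290758) + V/(-274357) = (2*√(-293 + 2*505)/3)/(-290758) - 29862/(-274357) = (2*√(-293 + 1010)/3)*(-1/290758) - 29862*(-1/274357) = (2*√717/3)*(-1/290758) + 29862/274357 = -√717/436137 + 29862/274357 = 29862/274357 - √717/436137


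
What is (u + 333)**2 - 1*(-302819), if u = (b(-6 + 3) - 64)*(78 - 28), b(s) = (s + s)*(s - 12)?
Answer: 2969508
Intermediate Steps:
b(s) = 2*s*(-12 + s) (b(s) = (2*s)*(-12 + s) = 2*s*(-12 + s))
u = 1300 (u = (2*(-6 + 3)*(-12 + (-6 + 3)) - 64)*(78 - 28) = (2*(-3)*(-12 - 3) - 64)*50 = (2*(-3)*(-15) - 64)*50 = (90 - 64)*50 = 26*50 = 1300)
(u + 333)**2 - 1*(-302819) = (1300 + 333)**2 - 1*(-302819) = 1633**2 + 302819 = 2666689 + 302819 = 2969508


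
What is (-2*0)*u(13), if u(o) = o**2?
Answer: 0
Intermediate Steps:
(-2*0)*u(13) = -2*0*13**2 = 0*169 = 0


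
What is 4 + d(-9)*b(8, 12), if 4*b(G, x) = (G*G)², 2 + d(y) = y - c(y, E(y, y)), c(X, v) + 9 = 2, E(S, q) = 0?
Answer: -4092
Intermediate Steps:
c(X, v) = -7 (c(X, v) = -9 + 2 = -7)
d(y) = 5 + y (d(y) = -2 + (y - 1*(-7)) = -2 + (y + 7) = -2 + (7 + y) = 5 + y)
b(G, x) = G⁴/4 (b(G, x) = (G*G)²/4 = (G²)²/4 = G⁴/4)
4 + d(-9)*b(8, 12) = 4 + (5 - 9)*((¼)*8⁴) = 4 - 4096 = -4092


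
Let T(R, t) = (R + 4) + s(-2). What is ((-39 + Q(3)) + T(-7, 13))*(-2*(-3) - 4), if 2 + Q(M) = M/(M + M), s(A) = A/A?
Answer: -85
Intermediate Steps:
s(A) = 1
T(R, t) = 5 + R (T(R, t) = (R + 4) + 1 = (4 + R) + 1 = 5 + R)
Q(M) = -3/2 (Q(M) = -2 + M/(M + M) = -2 + M/((2*M)) = -2 + (1/(2*M))*M = -2 + ½ = -3/2)
((-39 + Q(3)) + T(-7, 13))*(-2*(-3) - 4) = ((-39 - 3/2) + (5 - 7))*(-2*(-3) - 4) = (-81/2 - 2)*(6 - 4) = -85/2*2 = -85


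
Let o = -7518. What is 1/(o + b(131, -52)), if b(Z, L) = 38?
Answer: -1/7480 ≈ -0.00013369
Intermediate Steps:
1/(o + b(131, -52)) = 1/(-7518 + 38) = 1/(-7480) = -1/7480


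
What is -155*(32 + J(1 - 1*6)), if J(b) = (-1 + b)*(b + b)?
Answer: -14260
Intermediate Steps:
J(b) = 2*b*(-1 + b) (J(b) = (-1 + b)*(2*b) = 2*b*(-1 + b))
-155*(32 + J(1 - 1*6)) = -155*(32 + 2*(1 - 1*6)*(-1 + (1 - 1*6))) = -155*(32 + 2*(1 - 6)*(-1 + (1 - 6))) = -155*(32 + 2*(-5)*(-1 - 5)) = -155*(32 + 2*(-5)*(-6)) = -155*(32 + 60) = -155*92 = -14260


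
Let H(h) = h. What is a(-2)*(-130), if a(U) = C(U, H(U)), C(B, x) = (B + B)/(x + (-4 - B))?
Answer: -130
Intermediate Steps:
C(B, x) = 2*B/(-4 + x - B) (C(B, x) = (2*B)/(-4 + x - B) = 2*B/(-4 + x - B))
a(U) = -U/2 (a(U) = 2*U/(-4 + U - U) = 2*U/(-4) = 2*U*(-¼) = -U/2)
a(-2)*(-130) = -½*(-2)*(-130) = 1*(-130) = -130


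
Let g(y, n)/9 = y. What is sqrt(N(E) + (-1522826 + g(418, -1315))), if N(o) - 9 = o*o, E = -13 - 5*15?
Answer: I*sqrt(1511311) ≈ 1229.4*I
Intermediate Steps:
g(y, n) = 9*y
E = -88 (E = -13 - 75 = -88)
N(o) = 9 + o**2 (N(o) = 9 + o*o = 9 + o**2)
sqrt(N(E) + (-1522826 + g(418, -1315))) = sqrt((9 + (-88)**2) + (-1522826 + 9*418)) = sqrt((9 + 7744) + (-1522826 + 3762)) = sqrt(7753 - 1519064) = sqrt(-1511311) = I*sqrt(1511311)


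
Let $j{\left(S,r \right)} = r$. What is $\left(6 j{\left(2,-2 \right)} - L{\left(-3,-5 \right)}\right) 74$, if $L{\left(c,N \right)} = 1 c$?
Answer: $-666$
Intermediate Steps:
$L{\left(c,N \right)} = c$
$\left(6 j{\left(2,-2 \right)} - L{\left(-3,-5 \right)}\right) 74 = \left(6 \left(-2\right) - -3\right) 74 = \left(-12 + 3\right) 74 = \left(-9\right) 74 = -666$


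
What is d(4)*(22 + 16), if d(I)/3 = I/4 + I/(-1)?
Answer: -342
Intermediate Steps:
d(I) = -9*I/4 (d(I) = 3*(I/4 + I/(-1)) = 3*(I*(1/4) + I*(-1)) = 3*(I/4 - I) = 3*(-3*I/4) = -9*I/4)
d(4)*(22 + 16) = (-9/4*4)*(22 + 16) = -9*38 = -342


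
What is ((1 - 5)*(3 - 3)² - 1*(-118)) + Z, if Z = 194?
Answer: 312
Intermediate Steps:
((1 - 5)*(3 - 3)² - 1*(-118)) + Z = ((1 - 5)*(3 - 3)² - 1*(-118)) + 194 = (-4*0² + 118) + 194 = (-4*0 + 118) + 194 = (0 + 118) + 194 = 118 + 194 = 312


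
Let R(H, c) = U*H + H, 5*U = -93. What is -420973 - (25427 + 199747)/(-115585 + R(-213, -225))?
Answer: -235398977243/559181 ≈ -4.2097e+5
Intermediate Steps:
U = -93/5 (U = (1/5)*(-93) = -93/5 ≈ -18.600)
R(H, c) = -88*H/5 (R(H, c) = -93*H/5 + H = -88*H/5)
-420973 - (25427 + 199747)/(-115585 + R(-213, -225)) = -420973 - (25427 + 199747)/(-115585 - 88/5*(-213)) = -420973 - 225174/(-115585 + 18744/5) = -420973 - 225174/(-559181/5) = -420973 - 225174*(-5)/559181 = -420973 - 1*(-1125870/559181) = -420973 + 1125870/559181 = -235398977243/559181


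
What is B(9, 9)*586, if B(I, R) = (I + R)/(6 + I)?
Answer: 3516/5 ≈ 703.20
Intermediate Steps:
B(I, R) = (I + R)/(6 + I)
B(9, 9)*586 = ((9 + 9)/(6 + 9))*586 = (18/15)*586 = ((1/15)*18)*586 = (6/5)*586 = 3516/5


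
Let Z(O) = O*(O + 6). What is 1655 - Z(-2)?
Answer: 1663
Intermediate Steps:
Z(O) = O*(6 + O)
1655 - Z(-2) = 1655 - (-2)*(6 - 2) = 1655 - (-2)*4 = 1655 - 1*(-8) = 1655 + 8 = 1663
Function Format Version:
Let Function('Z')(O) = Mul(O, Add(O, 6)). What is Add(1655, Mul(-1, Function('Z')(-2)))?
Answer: 1663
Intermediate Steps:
Function('Z')(O) = Mul(O, Add(6, O))
Add(1655, Mul(-1, Function('Z')(-2))) = Add(1655, Mul(-1, Mul(-2, Add(6, -2)))) = Add(1655, Mul(-1, Mul(-2, 4))) = Add(1655, Mul(-1, -8)) = Add(1655, 8) = 1663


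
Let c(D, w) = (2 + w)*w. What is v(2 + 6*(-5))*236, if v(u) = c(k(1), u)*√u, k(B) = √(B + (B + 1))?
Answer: 343616*I*√7 ≈ 9.0912e+5*I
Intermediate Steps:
k(B) = √(1 + 2*B) (k(B) = √(B + (1 + B)) = √(1 + 2*B))
c(D, w) = w*(2 + w)
v(u) = u^(3/2)*(2 + u) (v(u) = (u*(2 + u))*√u = u^(3/2)*(2 + u))
v(2 + 6*(-5))*236 = ((2 + 6*(-5))^(3/2)*(2 + (2 + 6*(-5))))*236 = ((2 - 30)^(3/2)*(2 + (2 - 30)))*236 = ((-28)^(3/2)*(2 - 28))*236 = (-56*I*√7*(-26))*236 = (1456*I*√7)*236 = 343616*I*√7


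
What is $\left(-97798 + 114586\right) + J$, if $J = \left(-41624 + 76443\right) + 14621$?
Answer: $66228$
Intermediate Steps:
$J = 49440$ ($J = 34819 + 14621 = 49440$)
$\left(-97798 + 114586\right) + J = \left(-97798 + 114586\right) + 49440 = 16788 + 49440 = 66228$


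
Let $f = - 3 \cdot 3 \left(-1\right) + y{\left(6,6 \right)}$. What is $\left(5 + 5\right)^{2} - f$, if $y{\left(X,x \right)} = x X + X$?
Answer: $49$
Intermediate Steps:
$y{\left(X,x \right)} = X + X x$ ($y{\left(X,x \right)} = X x + X = X + X x$)
$f = 51$ ($f = - 3 \cdot 3 \left(-1\right) + 6 \left(1 + 6\right) = \left(-3\right) \left(-3\right) + 6 \cdot 7 = 9 + 42 = 51$)
$\left(5 + 5\right)^{2} - f = \left(5 + 5\right)^{2} - 51 = 10^{2} - 51 = 100 - 51 = 49$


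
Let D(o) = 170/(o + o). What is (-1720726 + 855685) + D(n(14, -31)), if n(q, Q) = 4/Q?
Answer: -3462799/4 ≈ -8.6570e+5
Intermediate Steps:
D(o) = 85/o (D(o) = 170/((2*o)) = 170*(1/(2*o)) = 85/o)
(-1720726 + 855685) + D(n(14, -31)) = (-1720726 + 855685) + 85/((4/(-31))) = -865041 + 85/((4*(-1/31))) = -865041 + 85/(-4/31) = -865041 + 85*(-31/4) = -865041 - 2635/4 = -3462799/4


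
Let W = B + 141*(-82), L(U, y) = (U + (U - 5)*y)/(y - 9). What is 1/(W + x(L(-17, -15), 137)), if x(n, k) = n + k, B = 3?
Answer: -24/274441 ≈ -8.7450e-5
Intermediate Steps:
L(U, y) = (U + y*(-5 + U))/(-9 + y) (L(U, y) = (U + (-5 + U)*y)/(-9 + y) = (U + y*(-5 + U))/(-9 + y))
x(n, k) = k + n
W = -11559 (W = 3 + 141*(-82) = 3 - 11562 = -11559)
1/(W + x(L(-17, -15), 137)) = 1/(-11559 + (137 + (-17 - 5*(-15) - 17*(-15))/(-9 - 15))) = 1/(-11559 + (137 + (-17 + 75 + 255)/(-24))) = 1/(-11559 + (137 - 1/24*313)) = 1/(-11559 + (137 - 313/24)) = 1/(-11559 + 2975/24) = 1/(-274441/24) = -24/274441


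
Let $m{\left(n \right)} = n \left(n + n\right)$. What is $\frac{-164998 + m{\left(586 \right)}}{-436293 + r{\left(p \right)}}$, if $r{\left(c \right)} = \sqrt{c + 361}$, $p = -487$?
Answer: $- \frac{25295007738}{21150175775} - \frac{521794 i \sqrt{14}}{63450527325} \approx -1.196 - 3.077 \cdot 10^{-5} i$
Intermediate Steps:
$m{\left(n \right)} = 2 n^{2}$ ($m{\left(n \right)} = n 2 n = 2 n^{2}$)
$r{\left(c \right)} = \sqrt{361 + c}$
$\frac{-164998 + m{\left(586 \right)}}{-436293 + r{\left(p \right)}} = \frac{-164998 + 2 \cdot 586^{2}}{-436293 + \sqrt{361 - 487}} = \frac{-164998 + 2 \cdot 343396}{-436293 + \sqrt{-126}} = \frac{-164998 + 686792}{-436293 + 3 i \sqrt{14}} = \frac{521794}{-436293 + 3 i \sqrt{14}}$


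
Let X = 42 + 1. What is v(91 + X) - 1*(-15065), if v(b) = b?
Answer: 15199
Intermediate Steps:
X = 43
v(91 + X) - 1*(-15065) = (91 + 43) - 1*(-15065) = 134 + 15065 = 15199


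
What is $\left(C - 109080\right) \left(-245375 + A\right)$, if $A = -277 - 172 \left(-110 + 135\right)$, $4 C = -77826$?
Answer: $32127955248$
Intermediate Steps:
$C = - \frac{38913}{2}$ ($C = \frac{1}{4} \left(-77826\right) = - \frac{38913}{2} \approx -19457.0$)
$A = -4577$ ($A = -277 - 4300 = -4577$)
$\left(C - 109080\right) \left(-245375 + A\right) = \left(- \frac{38913}{2} - 109080\right) \left(-245375 - 4577\right) = \left(- \frac{257073}{2}\right) \left(-249952\right) = 32127955248$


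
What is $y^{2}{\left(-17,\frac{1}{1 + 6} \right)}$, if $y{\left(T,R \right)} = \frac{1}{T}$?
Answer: $\frac{1}{289} \approx 0.0034602$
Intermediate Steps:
$y^{2}{\left(-17,\frac{1}{1 + 6} \right)} = \left(\frac{1}{-17}\right)^{2} = \left(- \frac{1}{17}\right)^{2} = \frac{1}{289}$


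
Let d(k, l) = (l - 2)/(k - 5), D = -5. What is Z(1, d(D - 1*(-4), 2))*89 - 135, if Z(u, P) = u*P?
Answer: -135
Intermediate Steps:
d(k, l) = (-2 + l)/(-5 + k)
Z(u, P) = P*u
Z(1, d(D - 1*(-4), 2))*89 - 135 = (((-2 + 2)/(-5 + (-5 - 1*(-4))))*1)*89 - 135 = ((0/(-5 + (-5 + 4)))*1)*89 - 135 = ((0/(-5 - 1))*1)*89 - 135 = ((0/(-6))*1)*89 - 135 = (-⅙*0*1)*89 - 135 = (0*1)*89 - 135 = 0*89 - 135 = 0 - 135 = -135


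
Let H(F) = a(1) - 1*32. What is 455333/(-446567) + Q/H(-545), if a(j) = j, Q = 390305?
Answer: -174311448258/13843577 ≈ -12592.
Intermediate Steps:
H(F) = -31 (H(F) = 1 - 1*32 = 1 - 32 = -31)
455333/(-446567) + Q/H(-545) = 455333/(-446567) + 390305/(-31) = 455333*(-1/446567) + 390305*(-1/31) = -455333/446567 - 390305/31 = -174311448258/13843577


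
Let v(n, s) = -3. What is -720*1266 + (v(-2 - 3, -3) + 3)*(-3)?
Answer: -911520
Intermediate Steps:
-720*1266 + (v(-2 - 3, -3) + 3)*(-3) = -720*1266 + (-3 + 3)*(-3) = -911520 + 0*(-3) = -911520 + 0 = -911520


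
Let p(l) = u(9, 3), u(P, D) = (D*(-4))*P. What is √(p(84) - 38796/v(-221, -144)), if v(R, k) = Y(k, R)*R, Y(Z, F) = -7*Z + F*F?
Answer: 4*I*√819194560463409/11016629 ≈ 10.392*I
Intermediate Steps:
Y(Z, F) = F² - 7*Z (Y(Z, F) = -7*Z + F² = F² - 7*Z)
v(R, k) = R*(R² - 7*k) (v(R, k) = (R² - 7*k)*R = R*(R² - 7*k))
u(P, D) = -4*D*P (u(P, D) = (-4*D)*P = -4*D*P)
p(l) = -108 (p(l) = -4*3*9 = -108)
√(p(84) - 38796/v(-221, -144)) = √(-108 - 38796*(-1/(221*((-221)² - 7*(-144))))) = √(-108 - 38796*(-1/(221*(48841 + 1008)))) = √(-108 - 38796/((-221*49849))) = √(-108 - 38796/(-11016629)) = √(-108 - 38796*(-1/11016629)) = √(-108 + 38796/11016629) = √(-1189757136/11016629) = 4*I*√819194560463409/11016629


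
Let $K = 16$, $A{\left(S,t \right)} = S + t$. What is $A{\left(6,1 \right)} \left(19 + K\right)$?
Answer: $245$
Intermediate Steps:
$A{\left(6,1 \right)} \left(19 + K\right) = \left(6 + 1\right) \left(19 + 16\right) = 7 \cdot 35 = 245$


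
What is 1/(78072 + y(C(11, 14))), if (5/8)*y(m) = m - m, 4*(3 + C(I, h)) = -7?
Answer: 1/78072 ≈ 1.2809e-5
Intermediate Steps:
C(I, h) = -19/4 (C(I, h) = -3 + (¼)*(-7) = -3 - 7/4 = -19/4)
y(m) = 0 (y(m) = 8*(m - m)/5 = (8/5)*0 = 0)
1/(78072 + y(C(11, 14))) = 1/(78072 + 0) = 1/78072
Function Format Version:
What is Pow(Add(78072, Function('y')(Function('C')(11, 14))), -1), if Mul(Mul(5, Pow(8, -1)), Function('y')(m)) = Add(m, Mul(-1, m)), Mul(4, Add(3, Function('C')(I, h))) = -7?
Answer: Rational(1, 78072) ≈ 1.2809e-5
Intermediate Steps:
Function('C')(I, h) = Rational(-19, 4) (Function('C')(I, h) = Add(-3, Mul(Rational(1, 4), -7)) = Add(-3, Rational(-7, 4)) = Rational(-19, 4))
Function('y')(m) = 0 (Function('y')(m) = Mul(Rational(8, 5), Add(m, Mul(-1, m))) = Mul(Rational(8, 5), 0) = 0)
Pow(Add(78072, Function('y')(Function('C')(11, 14))), -1) = Pow(Add(78072, 0), -1) = Pow(78072, -1) = Rational(1, 78072)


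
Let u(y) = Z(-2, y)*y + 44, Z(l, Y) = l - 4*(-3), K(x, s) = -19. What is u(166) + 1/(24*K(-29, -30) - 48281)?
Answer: 83047847/48737 ≈ 1704.0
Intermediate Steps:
Z(l, Y) = 12 + l (Z(l, Y) = l + 12 = 12 + l)
u(y) = 44 + 10*y (u(y) = (12 - 2)*y + 44 = 10*y + 44 = 44 + 10*y)
u(166) + 1/(24*K(-29, -30) - 48281) = (44 + 10*166) + 1/(24*(-19) - 48281) = (44 + 1660) + 1/(-456 - 48281) = 1704 + 1/(-48737) = 1704 - 1/48737 = 83047847/48737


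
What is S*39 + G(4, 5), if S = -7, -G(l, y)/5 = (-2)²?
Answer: -293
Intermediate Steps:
G(l, y) = -20 (G(l, y) = -5*(-2)² = -5*4 = -20)
S*39 + G(4, 5) = -7*39 - 20 = -273 - 20 = -293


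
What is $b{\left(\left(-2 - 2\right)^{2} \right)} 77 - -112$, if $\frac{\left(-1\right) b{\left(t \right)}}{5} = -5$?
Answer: $2037$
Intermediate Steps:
$b{\left(t \right)} = 25$ ($b{\left(t \right)} = \left(-5\right) \left(-5\right) = 25$)
$b{\left(\left(-2 - 2\right)^{2} \right)} 77 - -112 = 25 \cdot 77 - -112 = 1925 + 112 = 2037$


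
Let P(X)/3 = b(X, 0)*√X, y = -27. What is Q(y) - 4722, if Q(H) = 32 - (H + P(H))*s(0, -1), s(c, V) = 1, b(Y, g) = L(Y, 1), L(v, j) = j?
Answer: -4663 - 9*I*√3 ≈ -4663.0 - 15.588*I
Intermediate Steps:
b(Y, g) = 1
P(X) = 3*√X (P(X) = 3*(1*√X) = 3*√X)
Q(H) = 32 - H - 3*√H (Q(H) = 32 - (H + 3*√H) = 32 + (-H - 3*√H) = 32 - H - 3*√H)
Q(y) - 4722 = (32 - 1*(-27) - 9*I*√3) - 4722 = (32 + 27 - 9*I*√3) - 4722 = (59 - 9*I*√3) - 4722 = -4663 - 9*I*√3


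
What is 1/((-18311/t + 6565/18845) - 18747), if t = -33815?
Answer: -127448735/2389168021791 ≈ -5.3344e-5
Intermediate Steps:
1/((-18311/t + 6565/18845) - 18747) = 1/((-18311/(-33815) + 6565/18845) - 18747) = 1/((-18311*(-1/33815) + 6565*(1/18845)) - 18747) = 1/((18311/33815 + 1313/3769) - 18747) = 1/(113413254/127448735 - 18747) = 1/(-2389168021791/127448735) = -127448735/2389168021791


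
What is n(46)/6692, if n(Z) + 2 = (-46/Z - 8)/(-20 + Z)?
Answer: -61/173992 ≈ -0.00035059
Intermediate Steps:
n(Z) = -2 + (-8 - 46/Z)/(-20 + Z) (n(Z) = -2 + (-46/Z - 8)/(-20 + Z) = -2 + (-8 - 46/Z)/(-20 + Z))
n(46)/6692 = (2*(-23 - 1*46² + 16*46)/(46*(-20 + 46)))/6692 = (2*(1/46)*(-23 - 1*2116 + 736)/26)*(1/6692) = (2*(1/46)*(1/26)*(-23 - 2116 + 736))*(1/6692) = (2*(1/46)*(1/26)*(-1403))*(1/6692) = -61/26*1/6692 = -61/173992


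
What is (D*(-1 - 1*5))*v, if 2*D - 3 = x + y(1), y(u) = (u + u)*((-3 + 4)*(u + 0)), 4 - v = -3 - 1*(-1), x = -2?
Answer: -54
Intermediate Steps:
v = 6 (v = 4 - (-3 - 1*(-1)) = 4 - (-3 + 1) = 4 - 1*(-2) = 4 + 2 = 6)
y(u) = 2*u² (y(u) = (2*u)*(1*u) = (2*u)*u = 2*u²)
D = 3/2 (D = 3/2 + (-2 + 2*1²)/2 = 3/2 + (-2 + 2*1)/2 = 3/2 + (-2 + 2)/2 = 3/2 + (½)*0 = 3/2 + 0 = 3/2 ≈ 1.5000)
(D*(-1 - 1*5))*v = (3*(-1 - 1*5)/2)*6 = (3*(-1 - 5)/2)*6 = ((3/2)*(-6))*6 = -9*6 = -54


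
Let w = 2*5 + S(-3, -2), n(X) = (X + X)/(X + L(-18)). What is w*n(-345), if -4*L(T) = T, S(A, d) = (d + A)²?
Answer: 16100/227 ≈ 70.925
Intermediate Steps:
S(A, d) = (A + d)²
L(T) = -T/4
n(X) = 2*X/(9/2 + X) (n(X) = (X + X)/(X - ¼*(-18)) = (2*X)/(X + 9/2) = (2*X)/(9/2 + X) = 2*X/(9/2 + X))
w = 35 (w = 2*5 + (-3 - 2)² = 10 + (-5)² = 10 + 25 = 35)
w*n(-345) = 35*(4*(-345)/(9 + 2*(-345))) = 35*(4*(-345)/(9 - 690)) = 35*(4*(-345)/(-681)) = 35*(4*(-345)*(-1/681)) = 35*(460/227) = 16100/227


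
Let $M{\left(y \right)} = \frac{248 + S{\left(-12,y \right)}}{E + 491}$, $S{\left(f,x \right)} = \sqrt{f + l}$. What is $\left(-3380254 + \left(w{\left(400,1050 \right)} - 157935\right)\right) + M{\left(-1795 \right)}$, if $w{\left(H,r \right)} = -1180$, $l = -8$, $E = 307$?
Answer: $- \frac{1412208107}{399} + \frac{i \sqrt{5}}{399} \approx -3.5394 \cdot 10^{6} + 0.0056042 i$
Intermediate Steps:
$S{\left(f,x \right)} = \sqrt{-8 + f}$ ($S{\left(f,x \right)} = \sqrt{f - 8} = \sqrt{-8 + f}$)
$M{\left(y \right)} = \frac{124}{399} + \frac{i \sqrt{5}}{399}$ ($M{\left(y \right)} = \frac{248 + \sqrt{-8 - 12}}{307 + 491} = \frac{248 + \sqrt{-20}}{798} = \left(248 + 2 i \sqrt{5}\right) \frac{1}{798} = \frac{124}{399} + \frac{i \sqrt{5}}{399}$)
$\left(-3380254 + \left(w{\left(400,1050 \right)} - 157935\right)\right) + M{\left(-1795 \right)} = \left(-3380254 - 159115\right) + \left(\frac{124}{399} + \frac{i \sqrt{5}}{399}\right) = -3539369 + \left(\frac{124}{399} + \frac{i \sqrt{5}}{399}\right) = - \frac{1412208107}{399} + \frac{i \sqrt{5}}{399}$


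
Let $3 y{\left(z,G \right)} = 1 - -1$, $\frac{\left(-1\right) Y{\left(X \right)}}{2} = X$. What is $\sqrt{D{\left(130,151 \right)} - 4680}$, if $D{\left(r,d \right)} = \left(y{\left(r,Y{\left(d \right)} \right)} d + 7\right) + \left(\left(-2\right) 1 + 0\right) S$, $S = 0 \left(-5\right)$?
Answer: $\frac{i \sqrt{41151}}{3} \approx 67.619 i$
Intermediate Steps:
$Y{\left(X \right)} = - 2 X$
$y{\left(z,G \right)} = \frac{2}{3}$ ($y{\left(z,G \right)} = \frac{1 - -1}{3} = \frac{1 + 1}{3} = \frac{1}{3} \cdot 2 = \frac{2}{3}$)
$S = 0$
$D{\left(r,d \right)} = 7 + \frac{2 d}{3}$ ($D{\left(r,d \right)} = \left(\frac{2 d}{3} + 7\right) + \left(\left(-2\right) 1 + 0\right) 0 = \left(7 + \frac{2 d}{3}\right) + \left(-2 + 0\right) 0 = \left(7 + \frac{2 d}{3}\right) - 0 = \left(7 + \frac{2 d}{3}\right) + 0 = 7 + \frac{2 d}{3}$)
$\sqrt{D{\left(130,151 \right)} - 4680} = \sqrt{\left(7 + \frac{2}{3} \cdot 151\right) - 4680} = \sqrt{\left(7 + \frac{302}{3}\right) - 4680} = \sqrt{\frac{323}{3} - 4680} = \sqrt{- \frac{13717}{3}} = \frac{i \sqrt{41151}}{3}$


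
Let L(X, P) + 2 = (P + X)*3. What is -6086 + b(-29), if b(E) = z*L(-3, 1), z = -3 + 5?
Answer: -6102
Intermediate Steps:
L(X, P) = -2 + 3*P + 3*X (L(X, P) = -2 + (P + X)*3 = -2 + (3*P + 3*X) = -2 + 3*P + 3*X)
z = 2
b(E) = -16 (b(E) = 2*(-2 + 3*1 + 3*(-3)) = 2*(-2 + 3 - 9) = 2*(-8) = -16)
-6086 + b(-29) = -6086 - 16 = -6102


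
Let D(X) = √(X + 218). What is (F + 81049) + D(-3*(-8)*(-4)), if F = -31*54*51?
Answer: -4325 + √122 ≈ -4314.0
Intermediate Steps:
D(X) = √(218 + X)
F = -85374 (F = -1674*51 = -85374)
(F + 81049) + D(-3*(-8)*(-4)) = (-85374 + 81049) + √(218 - 3*(-8)*(-4)) = -4325 + √(218 + 24*(-4)) = -4325 + √(218 - 96) = -4325 + √122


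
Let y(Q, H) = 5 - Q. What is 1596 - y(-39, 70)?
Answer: 1552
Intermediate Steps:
1596 - y(-39, 70) = 1596 - (5 - 1*(-39)) = 1596 - (5 + 39) = 1596 - 1*44 = 1596 - 44 = 1552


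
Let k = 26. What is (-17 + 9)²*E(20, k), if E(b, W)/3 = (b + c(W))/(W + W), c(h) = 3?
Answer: 1104/13 ≈ 84.923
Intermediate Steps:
E(b, W) = 3*(3 + b)/(2*W) (E(b, W) = 3*((b + 3)/(W + W)) = 3*((3 + b)/((2*W))) = 3*((3 + b)*(1/(2*W))) = 3*((3 + b)/(2*W)) = 3*(3 + b)/(2*W))
(-17 + 9)²*E(20, k) = (-17 + 9)²*((3/2)*(3 + 20)/26) = (-8)²*((3/2)*(1/26)*23) = 64*(69/52) = 1104/13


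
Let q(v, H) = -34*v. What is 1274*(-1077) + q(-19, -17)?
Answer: -1371452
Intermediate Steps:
1274*(-1077) + q(-19, -17) = 1274*(-1077) - 34*(-19) = -1372098 + 646 = -1371452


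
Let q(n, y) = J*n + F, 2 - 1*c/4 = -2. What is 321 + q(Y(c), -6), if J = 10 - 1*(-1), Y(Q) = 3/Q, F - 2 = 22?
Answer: 5553/16 ≈ 347.06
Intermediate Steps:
c = 16 (c = 8 - 4*(-2) = 8 + 8 = 16)
F = 24 (F = 2 + 22 = 24)
J = 11 (J = 10 + 1 = 11)
q(n, y) = 24 + 11*n (q(n, y) = 11*n + 24 = 24 + 11*n)
321 + q(Y(c), -6) = 321 + (24 + 11*(3/16)) = 321 + (24 + 33/16) = 321 + 417/16 = 5553/16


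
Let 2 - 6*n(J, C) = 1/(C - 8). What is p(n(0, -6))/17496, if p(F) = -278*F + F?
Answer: -8033/1469664 ≈ -0.0054659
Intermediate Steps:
n(J, C) = ⅓ - 1/(6*(-8 + C)) (n(J, C) = ⅓ - 1/(6*(C - 8)) = ⅓ - 1/(6*(-8 + C)))
p(F) = -277*F
p(n(0, -6))/17496 = -277*(-17 + 2*(-6))/(6*(-8 - 6))/17496 = -277*(-17 - 12)/(6*(-14))*(1/17496) = -277*(-1)*(-29)/(6*14)*(1/17496) = -277*29/84*(1/17496) = -8033/84*1/17496 = -8033/1469664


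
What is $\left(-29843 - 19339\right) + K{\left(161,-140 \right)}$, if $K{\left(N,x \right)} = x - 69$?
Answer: $-49391$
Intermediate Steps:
$K{\left(N,x \right)} = -69 + x$
$\left(-29843 - 19339\right) + K{\left(161,-140 \right)} = \left(-29843 - 19339\right) - 209 = -49182 - 209 = -49391$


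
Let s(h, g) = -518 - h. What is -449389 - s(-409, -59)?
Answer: -449280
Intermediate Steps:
-449389 - s(-409, -59) = -449389 - (-518 - 1*(-409)) = -449389 - (-518 + 409) = -449389 - 1*(-109) = -449389 + 109 = -449280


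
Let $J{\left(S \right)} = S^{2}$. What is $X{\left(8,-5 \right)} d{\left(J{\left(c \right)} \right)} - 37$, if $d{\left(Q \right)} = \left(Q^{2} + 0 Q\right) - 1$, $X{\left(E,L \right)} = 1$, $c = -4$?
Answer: $218$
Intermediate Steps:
$d{\left(Q \right)} = -1 + Q^{2}$ ($d{\left(Q \right)} = \left(Q^{2} + 0\right) - 1 = Q^{2} - 1 = -1 + Q^{2}$)
$X{\left(8,-5 \right)} d{\left(J{\left(c \right)} \right)} - 37 = 1 \left(-1 + \left(\left(-4\right)^{2}\right)^{2}\right) - 37 = 1 \left(-1 + 16^{2}\right) - 37 = 1 \left(-1 + 256\right) - 37 = 1 \cdot 255 - 37 = 255 - 37 = 218$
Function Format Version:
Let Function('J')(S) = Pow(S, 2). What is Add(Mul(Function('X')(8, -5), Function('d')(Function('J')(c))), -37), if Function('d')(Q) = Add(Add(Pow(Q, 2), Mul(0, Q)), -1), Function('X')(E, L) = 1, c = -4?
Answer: 218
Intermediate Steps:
Function('d')(Q) = Add(-1, Pow(Q, 2)) (Function('d')(Q) = Add(Add(Pow(Q, 2), 0), -1) = Add(Pow(Q, 2), -1) = Add(-1, Pow(Q, 2)))
Add(Mul(Function('X')(8, -5), Function('d')(Function('J')(c))), -37) = Add(Mul(1, Add(-1, Pow(Pow(-4, 2), 2))), -37) = Add(Mul(1, Add(-1, Pow(16, 2))), -37) = Add(Mul(1, Add(-1, 256)), -37) = Add(Mul(1, 255), -37) = Add(255, -37) = 218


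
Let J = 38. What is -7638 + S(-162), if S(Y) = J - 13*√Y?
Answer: -7600 - 117*I*√2 ≈ -7600.0 - 165.46*I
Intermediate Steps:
S(Y) = 38 - 13*√Y
-7638 + S(-162) = -7638 + (38 - 117*I*√2) = -7600 - 117*I*√2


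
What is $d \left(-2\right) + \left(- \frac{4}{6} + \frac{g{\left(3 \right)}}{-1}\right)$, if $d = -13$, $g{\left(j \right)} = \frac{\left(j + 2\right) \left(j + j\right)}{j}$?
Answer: $\frac{46}{3} \approx 15.333$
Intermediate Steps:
$g{\left(j \right)} = 4 + 2 j$ ($g{\left(j \right)} = \frac{\left(2 + j\right) 2 j}{j} = \frac{2 j \left(2 + j\right)}{j} = 4 + 2 j$)
$d \left(-2\right) + \left(- \frac{4}{6} + \frac{g{\left(3 \right)}}{-1}\right) = \left(-13\right) \left(-2\right) + \left(- \frac{4}{6} + \frac{4 + 2 \cdot 3}{-1}\right) = 26 + \left(\left(-4\right) \frac{1}{6} + \left(4 + 6\right) \left(-1\right)\right) = 26 + \left(- \frac{2}{3} + 10 \left(-1\right)\right) = 26 - \frac{32}{3} = \frac{46}{3}$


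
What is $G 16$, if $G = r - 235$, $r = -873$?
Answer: $-17728$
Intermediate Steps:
$G = -1108$ ($G = -873 - 235 = -1108$)
$G 16 = \left(-1108\right) 16 = -17728$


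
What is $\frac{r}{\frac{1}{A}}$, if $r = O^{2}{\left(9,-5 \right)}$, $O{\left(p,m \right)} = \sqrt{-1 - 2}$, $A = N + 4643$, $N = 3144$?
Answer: $-23361$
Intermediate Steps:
$A = 7787$ ($A = 3144 + 4643 = 7787$)
$O{\left(p,m \right)} = i \sqrt{3}$ ($O{\left(p,m \right)} = \sqrt{-3} = i \sqrt{3}$)
$r = -3$ ($r = \left(i \sqrt{3}\right)^{2} = -3$)
$\frac{r}{\frac{1}{A}} = - \frac{3}{\frac{1}{7787}} = - 3 \frac{1}{\frac{1}{7787}} = \left(-3\right) 7787 = -23361$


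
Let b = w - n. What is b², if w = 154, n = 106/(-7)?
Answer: 1401856/49 ≈ 28609.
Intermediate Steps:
n = -106/7 (n = 106*(-⅐) = -106/7 ≈ -15.143)
b = 1184/7 (b = 154 - 1*(-106/7) = 154 + 106/7 = 1184/7 ≈ 169.14)
b² = (1184/7)² = 1401856/49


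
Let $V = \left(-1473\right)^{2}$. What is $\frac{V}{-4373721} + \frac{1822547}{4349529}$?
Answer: $- \frac{162887457806}{2113736258601} \approx -0.077061$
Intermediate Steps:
$V = 2169729$
$\frac{V}{-4373721} + \frac{1822547}{4349529} = \frac{2169729}{-4373721} + \frac{1822547}{4349529} = 2169729 \left(- \frac{1}{4373721}\right) + 1822547 \cdot \frac{1}{4349529} = - \frac{241081}{485969} + \frac{1822547}{4349529} = - \frac{162887457806}{2113736258601}$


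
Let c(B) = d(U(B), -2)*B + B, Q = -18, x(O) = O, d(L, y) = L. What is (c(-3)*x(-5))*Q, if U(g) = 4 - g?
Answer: -2160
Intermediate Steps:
c(B) = B + B*(4 - B) (c(B) = (4 - B)*B + B = B*(4 - B) + B = B + B*(4 - B))
(c(-3)*x(-5))*Q = (-3*(5 - 1*(-3))*(-5))*(-18) = (-3*(5 + 3)*(-5))*(-18) = (-3*8*(-5))*(-18) = -24*(-5)*(-18) = 120*(-18) = -2160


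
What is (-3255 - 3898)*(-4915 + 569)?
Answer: 31086938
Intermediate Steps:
(-3255 - 3898)*(-4915 + 569) = -7153*(-4346) = 31086938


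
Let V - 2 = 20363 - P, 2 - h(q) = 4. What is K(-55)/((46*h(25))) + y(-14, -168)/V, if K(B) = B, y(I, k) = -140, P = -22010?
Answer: 463549/779700 ≈ 0.59452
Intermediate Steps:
h(q) = -2 (h(q) = 2 - 1*4 = 2 - 4 = -2)
V = 42375 (V = 2 + (20363 - 1*(-22010)) = 2 + (20363 + 22010) = 2 + 42373 = 42375)
K(-55)/((46*h(25))) + y(-14, -168)/V = -55/(46*(-2)) - 140/42375 = -55/(-92) - 140*1/42375 = -55*(-1/92) - 28/8475 = 55/92 - 28/8475 = 463549/779700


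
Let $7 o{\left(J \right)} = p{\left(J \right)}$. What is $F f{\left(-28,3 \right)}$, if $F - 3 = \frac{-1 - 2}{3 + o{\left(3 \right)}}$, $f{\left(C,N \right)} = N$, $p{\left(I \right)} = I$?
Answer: $\frac{51}{8} \approx 6.375$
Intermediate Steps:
$o{\left(J \right)} = \frac{J}{7}$
$F = \frac{17}{8}$ ($F = 3 + \frac{-1 - 2}{3 + \frac{1}{7} \cdot 3} = 3 - \frac{3}{3 + \frac{3}{7}} = 3 - \frac{3}{\frac{24}{7}} = 3 - \frac{7}{8} = \frac{17}{8} \approx 2.125$)
$F f{\left(-28,3 \right)} = \frac{17}{8} \cdot 3 = \frac{51}{8}$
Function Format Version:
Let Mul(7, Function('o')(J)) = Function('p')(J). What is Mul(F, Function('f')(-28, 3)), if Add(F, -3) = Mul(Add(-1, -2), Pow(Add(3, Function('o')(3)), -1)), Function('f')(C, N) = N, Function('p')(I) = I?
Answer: Rational(51, 8) ≈ 6.3750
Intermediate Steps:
Function('o')(J) = Mul(Rational(1, 7), J)
F = Rational(17, 8) (F = Add(3, Mul(Add(-1, -2), Pow(Add(3, Mul(Rational(1, 7), 3)), -1))) = Add(3, Mul(-3, Pow(Add(3, Rational(3, 7)), -1))) = Add(3, Mul(-3, Pow(Rational(24, 7), -1))) = Add(3, Mul(-3, Rational(7, 24))) = Add(3, Rational(-7, 8)) = Rational(17, 8) ≈ 2.1250)
Mul(F, Function('f')(-28, 3)) = Mul(Rational(17, 8), 3) = Rational(51, 8)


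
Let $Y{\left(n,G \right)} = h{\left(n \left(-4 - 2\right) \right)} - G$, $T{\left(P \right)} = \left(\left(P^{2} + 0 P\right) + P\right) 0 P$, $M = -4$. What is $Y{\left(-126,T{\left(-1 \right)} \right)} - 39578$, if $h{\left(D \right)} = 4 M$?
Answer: $-39594$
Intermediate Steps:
$h{\left(D \right)} = -16$ ($h{\left(D \right)} = 4 \left(-4\right) = -16$)
$T{\left(P \right)} = 0$ ($T{\left(P \right)} = \left(\left(P^{2} + 0\right) + P\right) 0 P = \left(P^{2} + P\right) 0 P = \left(P + P^{2}\right) 0 P = 0 P = 0$)
$Y{\left(n,G \right)} = -16 - G$
$Y{\left(-126,T{\left(-1 \right)} \right)} - 39578 = \left(-16 - 0\right) - 39578 = \left(-16 + 0\right) - 39578 = -16 - 39578 = -39594$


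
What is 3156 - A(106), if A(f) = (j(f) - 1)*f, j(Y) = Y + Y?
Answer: -19210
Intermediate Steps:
j(Y) = 2*Y
A(f) = f*(-1 + 2*f) (A(f) = (2*f - 1)*f = (-1 + 2*f)*f = f*(-1 + 2*f))
3156 - A(106) = 3156 - 106*(-1 + 2*106) = 3156 - 106*(-1 + 212) = 3156 - 106*211 = 3156 - 1*22366 = 3156 - 22366 = -19210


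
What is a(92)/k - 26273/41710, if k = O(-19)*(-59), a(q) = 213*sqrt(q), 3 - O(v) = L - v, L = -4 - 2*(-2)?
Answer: -611/970 + 213*sqrt(23)/472 ≈ 1.5343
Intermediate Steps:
L = 0 (L = -4 + 4 = 0)
O(v) = 3 + v (O(v) = 3 - (0 - v) = 3 - (-1)*v = 3 + v)
k = 944 (k = (3 - 19)*(-59) = -16*(-59) = 944)
a(92)/k - 26273/41710 = (213*sqrt(92))/944 - 26273/41710 = (213*(2*sqrt(23)))*(1/944) - 26273*1/41710 = (426*sqrt(23))*(1/944) - 611/970 = 213*sqrt(23)/472 - 611/970 = -611/970 + 213*sqrt(23)/472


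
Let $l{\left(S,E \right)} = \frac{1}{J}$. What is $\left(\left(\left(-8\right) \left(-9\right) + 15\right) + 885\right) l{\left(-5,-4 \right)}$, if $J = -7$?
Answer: $- \frac{972}{7} \approx -138.86$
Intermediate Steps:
$l{\left(S,E \right)} = - \frac{1}{7}$ ($l{\left(S,E \right)} = \frac{1}{-7} = - \frac{1}{7}$)
$\left(\left(\left(-8\right) \left(-9\right) + 15\right) + 885\right) l{\left(-5,-4 \right)} = \left(\left(\left(-8\right) \left(-9\right) + 15\right) + 885\right) \left(- \frac{1}{7}\right) = \left(\left(72 + 15\right) + 885\right) \left(- \frac{1}{7}\right) = \left(87 + 885\right) \left(- \frac{1}{7}\right) = 972 \left(- \frac{1}{7}\right) = - \frac{972}{7}$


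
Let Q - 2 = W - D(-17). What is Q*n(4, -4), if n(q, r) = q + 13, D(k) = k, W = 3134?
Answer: 53601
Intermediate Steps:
Q = 3153 (Q = 2 + (3134 - 1*(-17)) = 2 + (3134 + 17) = 2 + 3151 = 3153)
n(q, r) = 13 + q
Q*n(4, -4) = 3153*(13 + 4) = 3153*17 = 53601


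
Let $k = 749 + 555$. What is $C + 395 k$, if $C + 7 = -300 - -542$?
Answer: $515315$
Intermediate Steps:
$C = 235$ ($C = -7 - -242 = -7 + \left(-300 + 542\right) = -7 + 242 = 235$)
$k = 1304$
$C + 395 k = 235 + 395 \cdot 1304 = 235 + 515080 = 515315$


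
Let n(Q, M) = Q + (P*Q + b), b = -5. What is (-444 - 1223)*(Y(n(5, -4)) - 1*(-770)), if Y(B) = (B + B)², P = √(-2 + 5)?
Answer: -1783690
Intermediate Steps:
P = √3 ≈ 1.7320
n(Q, M) = -5 + Q + Q*√3 (n(Q, M) = Q + (√3*Q - 5) = Q + (Q*√3 - 5) = Q + (-5 + Q*√3) = -5 + Q + Q*√3)
Y(B) = 4*B² (Y(B) = (2*B)² = 4*B²)
(-444 - 1223)*(Y(n(5, -4)) - 1*(-770)) = (-444 - 1223)*(4*(-5 + 5 + 5*√3)² - 1*(-770)) = -1667*(4*(5*√3)² + 770) = -1667*(4*75 + 770) = -1667*(300 + 770) = -1667*1070 = -1783690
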